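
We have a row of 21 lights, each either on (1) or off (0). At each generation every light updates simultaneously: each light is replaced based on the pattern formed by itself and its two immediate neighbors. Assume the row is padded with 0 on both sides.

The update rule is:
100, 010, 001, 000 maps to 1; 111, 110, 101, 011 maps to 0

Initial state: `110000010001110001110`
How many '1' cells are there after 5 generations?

12

001111111110001110001
110000000001110001111
001111111110001110000
110000000001110001111  (repeats generation 2; period 2)
generation 5: 001111111110001110000
count of 1: 12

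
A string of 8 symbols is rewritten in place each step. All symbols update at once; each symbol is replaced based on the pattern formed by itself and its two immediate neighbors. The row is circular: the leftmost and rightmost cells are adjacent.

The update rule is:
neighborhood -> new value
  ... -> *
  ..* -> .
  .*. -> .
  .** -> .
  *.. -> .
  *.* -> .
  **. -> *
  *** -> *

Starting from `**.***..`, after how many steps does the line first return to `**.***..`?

16

.*..**..
.....*.*
.***....
..**.***
...*..**
.*.....*
...***..
**..**.*
**...*..
.*.*....
.....***
.***..**
..**...*
...*.*..
**.....*
**.***..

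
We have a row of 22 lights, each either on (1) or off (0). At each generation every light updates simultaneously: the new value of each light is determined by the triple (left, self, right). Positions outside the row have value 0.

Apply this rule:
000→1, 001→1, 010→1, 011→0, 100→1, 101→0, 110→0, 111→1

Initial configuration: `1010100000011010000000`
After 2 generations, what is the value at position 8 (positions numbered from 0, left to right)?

1

1010111111100011111111
1010011111011101111110
position 8 holds 1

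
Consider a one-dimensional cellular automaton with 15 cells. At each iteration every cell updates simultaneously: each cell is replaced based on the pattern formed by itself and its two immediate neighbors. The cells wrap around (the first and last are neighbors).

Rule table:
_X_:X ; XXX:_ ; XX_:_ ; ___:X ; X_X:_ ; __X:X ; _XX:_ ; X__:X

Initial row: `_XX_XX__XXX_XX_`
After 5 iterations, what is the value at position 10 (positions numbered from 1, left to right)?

_

X_____XX______X
_XXXXX__XXXXXX_
X_____XX______X  (repeats iteration 1; period 2)
iteration 5: X_____XX______X
position 10 holds _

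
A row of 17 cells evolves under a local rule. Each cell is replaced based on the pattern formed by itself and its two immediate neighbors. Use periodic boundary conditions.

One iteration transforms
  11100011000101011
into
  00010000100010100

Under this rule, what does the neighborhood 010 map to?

0

At position 11 the neighborhood is 010; the next row has 0 there.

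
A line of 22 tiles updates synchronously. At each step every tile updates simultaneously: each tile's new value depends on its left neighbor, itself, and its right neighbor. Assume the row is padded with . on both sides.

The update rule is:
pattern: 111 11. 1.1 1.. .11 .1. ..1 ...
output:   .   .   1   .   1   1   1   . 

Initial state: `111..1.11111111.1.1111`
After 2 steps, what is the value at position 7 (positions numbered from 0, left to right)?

1...1111.......1111...
1..11.........11......
position 7 holds .

.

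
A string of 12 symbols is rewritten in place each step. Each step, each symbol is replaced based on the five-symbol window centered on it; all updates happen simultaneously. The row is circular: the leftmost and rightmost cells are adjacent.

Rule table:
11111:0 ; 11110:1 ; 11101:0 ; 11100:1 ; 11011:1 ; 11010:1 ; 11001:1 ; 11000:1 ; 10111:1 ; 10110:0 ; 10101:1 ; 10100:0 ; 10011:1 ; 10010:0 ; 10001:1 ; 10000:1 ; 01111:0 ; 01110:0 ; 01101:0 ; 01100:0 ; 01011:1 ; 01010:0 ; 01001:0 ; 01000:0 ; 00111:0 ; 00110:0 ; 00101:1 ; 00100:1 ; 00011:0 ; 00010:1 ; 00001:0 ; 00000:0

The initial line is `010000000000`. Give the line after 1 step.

110100000000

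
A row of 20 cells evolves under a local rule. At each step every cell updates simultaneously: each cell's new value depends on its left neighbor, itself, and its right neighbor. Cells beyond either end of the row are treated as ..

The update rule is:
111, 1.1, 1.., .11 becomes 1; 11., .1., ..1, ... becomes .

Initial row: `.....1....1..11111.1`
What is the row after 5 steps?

..........1.1.1.1.1.

......1....1.1111.1.
.......1....1111.1.1
........1...111.1.1.
.........1..11.1.1.1
..........1.1.1.1.1.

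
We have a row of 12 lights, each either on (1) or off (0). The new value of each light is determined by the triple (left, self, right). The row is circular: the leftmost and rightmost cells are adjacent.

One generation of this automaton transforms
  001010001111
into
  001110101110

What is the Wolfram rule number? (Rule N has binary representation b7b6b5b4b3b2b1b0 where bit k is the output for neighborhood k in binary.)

173

position 9: 111 → 1  (bit 7 = 1)
position 11: 110 → 0  (bit 6 = 0)
position 3: 101 → 1  (bit 5 = 1)
position 0: 100 → 0  (bit 4 = 0)
position 8: 011 → 1  (bit 3 = 1)
position 2: 010 → 1  (bit 2 = 1)
position 1: 001 → 0  (bit 1 = 0)
position 6: 000 → 1  (bit 0 = 1)
bits b7..b0 = 10101101 = 173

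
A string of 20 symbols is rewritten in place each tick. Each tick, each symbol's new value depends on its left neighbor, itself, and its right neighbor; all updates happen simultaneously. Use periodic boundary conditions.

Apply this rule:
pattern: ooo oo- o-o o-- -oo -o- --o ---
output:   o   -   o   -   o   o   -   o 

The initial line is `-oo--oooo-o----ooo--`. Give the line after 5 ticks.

-o---ooo-oo-oo-oo--o
oo-o-oo-oo-oo-oo---o
o-oooo-oo-oo-oo--o-o
-oooo-oo-oo-oo---ooo
oooo-oo-oo-oo--o-oo-

oooo-oo-oo-oo--o-oo-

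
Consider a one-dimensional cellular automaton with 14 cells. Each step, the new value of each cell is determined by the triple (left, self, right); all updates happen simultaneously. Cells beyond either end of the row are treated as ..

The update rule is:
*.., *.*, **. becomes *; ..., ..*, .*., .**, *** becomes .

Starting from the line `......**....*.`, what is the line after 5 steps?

...........**.

step 1: .......**....*
step 2: ........**....
step 3: .........**...
step 4: ..........**..
step 5: ...........**.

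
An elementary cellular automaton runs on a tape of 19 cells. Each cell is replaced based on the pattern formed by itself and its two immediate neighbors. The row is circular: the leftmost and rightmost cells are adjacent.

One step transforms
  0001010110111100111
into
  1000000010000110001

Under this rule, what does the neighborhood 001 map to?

0

At position 2 the neighborhood is 001; the next row has 0 there.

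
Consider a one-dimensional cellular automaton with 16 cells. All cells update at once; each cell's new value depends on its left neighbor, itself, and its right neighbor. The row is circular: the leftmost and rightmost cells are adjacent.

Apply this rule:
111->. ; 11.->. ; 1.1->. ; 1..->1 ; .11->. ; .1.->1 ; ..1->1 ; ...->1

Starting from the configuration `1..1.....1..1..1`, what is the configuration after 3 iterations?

.11111111111111.
1..............1
.11111111111111.

.11111111111111.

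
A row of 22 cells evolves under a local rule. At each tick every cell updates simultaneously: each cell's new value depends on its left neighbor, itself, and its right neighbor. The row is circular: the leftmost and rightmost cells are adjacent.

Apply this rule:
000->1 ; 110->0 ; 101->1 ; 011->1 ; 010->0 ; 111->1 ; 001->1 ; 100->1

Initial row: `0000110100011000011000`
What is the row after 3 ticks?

1110101111011111011111

1111101011110111110111
1111010111101111101111
1110101111011111011111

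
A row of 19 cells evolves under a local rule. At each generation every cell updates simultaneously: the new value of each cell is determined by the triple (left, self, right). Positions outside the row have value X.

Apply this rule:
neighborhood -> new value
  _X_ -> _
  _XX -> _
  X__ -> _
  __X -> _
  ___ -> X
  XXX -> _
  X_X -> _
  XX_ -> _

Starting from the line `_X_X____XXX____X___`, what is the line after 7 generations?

_____XX_____XX___X_
_XXX____XXX____X___
_____XX_____XX___X_  (repeats generation 1; period 2)
generation 7: _____XX_____XX___X_

_____XX_____XX___X_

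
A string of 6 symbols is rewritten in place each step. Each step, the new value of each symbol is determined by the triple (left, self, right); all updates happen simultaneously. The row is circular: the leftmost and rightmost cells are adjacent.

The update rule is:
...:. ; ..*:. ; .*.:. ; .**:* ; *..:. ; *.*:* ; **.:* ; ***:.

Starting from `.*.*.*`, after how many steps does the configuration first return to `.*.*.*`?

*.*.*.
.*.*.*

2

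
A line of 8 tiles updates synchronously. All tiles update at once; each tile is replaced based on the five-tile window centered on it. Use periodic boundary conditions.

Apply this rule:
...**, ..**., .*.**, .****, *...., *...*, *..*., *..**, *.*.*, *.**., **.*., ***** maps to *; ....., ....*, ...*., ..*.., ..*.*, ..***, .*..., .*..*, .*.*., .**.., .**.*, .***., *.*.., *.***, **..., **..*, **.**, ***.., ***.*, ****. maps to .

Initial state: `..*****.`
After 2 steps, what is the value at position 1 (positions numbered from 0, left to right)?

step 1: **.**...
step 2: *..*..**
position 1 holds .

.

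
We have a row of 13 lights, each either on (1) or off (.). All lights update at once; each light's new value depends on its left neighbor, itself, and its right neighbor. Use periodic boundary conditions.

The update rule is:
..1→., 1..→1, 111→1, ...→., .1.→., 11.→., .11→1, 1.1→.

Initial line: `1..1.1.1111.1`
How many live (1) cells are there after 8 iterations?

3

iteration 1: .1.....111..1
iteration 2: ..1....11.1..
iteration 3: ...1...1...1.
iteration 4: ....1...1...1
iteration 5: 1....1...1...
iteration 6: .1....1...1..
iteration 7: ..1....1...1.
iteration 8: ...1....1...1
count of 1: 3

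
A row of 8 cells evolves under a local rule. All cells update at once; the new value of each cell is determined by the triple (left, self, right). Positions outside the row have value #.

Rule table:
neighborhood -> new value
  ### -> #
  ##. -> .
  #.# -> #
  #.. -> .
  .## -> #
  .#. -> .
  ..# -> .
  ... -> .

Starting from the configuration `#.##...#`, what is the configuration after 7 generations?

.......#

generation 1: .##....#
generation 2: ##.....#
generation 3: #......#
generation 4: .......#
generation 5: .......#  (fixed point — unchanged through generation 7)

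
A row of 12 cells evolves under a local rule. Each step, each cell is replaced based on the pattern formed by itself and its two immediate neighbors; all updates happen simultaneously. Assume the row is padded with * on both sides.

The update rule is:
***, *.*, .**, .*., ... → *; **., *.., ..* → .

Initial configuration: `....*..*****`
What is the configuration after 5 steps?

.**.*..*****
**.**..*****
*.**...*****
.**..*.*****
**...*******

**...*******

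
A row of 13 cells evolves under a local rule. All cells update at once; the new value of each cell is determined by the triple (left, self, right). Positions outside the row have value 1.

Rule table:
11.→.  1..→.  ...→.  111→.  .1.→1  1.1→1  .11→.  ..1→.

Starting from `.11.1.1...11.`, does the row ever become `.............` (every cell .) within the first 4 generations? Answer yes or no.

yes

generation 1: 1..1111.....1
generation 2: .............
all cells are . at generation 2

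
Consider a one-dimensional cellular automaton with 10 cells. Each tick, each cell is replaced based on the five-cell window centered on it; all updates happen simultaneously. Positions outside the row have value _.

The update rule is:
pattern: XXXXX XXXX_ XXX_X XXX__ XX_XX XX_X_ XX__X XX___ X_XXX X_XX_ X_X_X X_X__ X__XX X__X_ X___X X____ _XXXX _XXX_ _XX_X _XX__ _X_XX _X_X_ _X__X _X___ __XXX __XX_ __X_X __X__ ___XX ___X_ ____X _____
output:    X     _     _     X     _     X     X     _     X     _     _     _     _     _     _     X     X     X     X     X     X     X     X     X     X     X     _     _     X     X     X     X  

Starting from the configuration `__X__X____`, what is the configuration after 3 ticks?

XX_X__XXXX
XXX_X_XX_X
XX_X_X_XX_

XX_X_X_XX_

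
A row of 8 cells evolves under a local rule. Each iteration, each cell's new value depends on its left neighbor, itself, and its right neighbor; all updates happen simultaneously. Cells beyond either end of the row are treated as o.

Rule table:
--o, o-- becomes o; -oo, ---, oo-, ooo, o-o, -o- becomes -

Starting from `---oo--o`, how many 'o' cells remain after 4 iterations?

2

o-o--oo-
---oo---
o-o--o-o
---oo---
count of o: 2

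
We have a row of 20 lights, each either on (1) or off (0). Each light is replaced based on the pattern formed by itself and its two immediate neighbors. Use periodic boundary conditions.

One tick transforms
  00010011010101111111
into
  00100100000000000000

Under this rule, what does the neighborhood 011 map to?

At position 6 the neighborhood is 011; the next row has 0 there.

0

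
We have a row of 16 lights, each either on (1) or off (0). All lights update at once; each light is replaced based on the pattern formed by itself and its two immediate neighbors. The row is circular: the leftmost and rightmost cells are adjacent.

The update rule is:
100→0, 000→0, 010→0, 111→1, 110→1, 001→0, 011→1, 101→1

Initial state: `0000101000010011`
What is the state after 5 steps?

0000000000000011

0000010000000011
0000000000000011
0000000000000011  (fixed point — unchanged through step 5)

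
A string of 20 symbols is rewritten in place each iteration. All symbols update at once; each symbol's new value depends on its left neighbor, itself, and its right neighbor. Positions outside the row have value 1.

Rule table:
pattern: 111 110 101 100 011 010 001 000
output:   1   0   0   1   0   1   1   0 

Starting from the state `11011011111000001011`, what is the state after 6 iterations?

10000001110100011001
01000010100110100110
01100110111000111000
00011000010101010101
10100100110101010100
00111111000101010111

00111111000101010111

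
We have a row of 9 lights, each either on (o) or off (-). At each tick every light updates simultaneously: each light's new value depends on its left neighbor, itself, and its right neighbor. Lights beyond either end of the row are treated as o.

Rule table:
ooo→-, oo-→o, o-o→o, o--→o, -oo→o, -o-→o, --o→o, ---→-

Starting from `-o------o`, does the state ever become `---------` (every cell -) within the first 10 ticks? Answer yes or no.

yes

ooo----oo
--oo--oo-
ooooooooo
---------
all cells are - at tick 4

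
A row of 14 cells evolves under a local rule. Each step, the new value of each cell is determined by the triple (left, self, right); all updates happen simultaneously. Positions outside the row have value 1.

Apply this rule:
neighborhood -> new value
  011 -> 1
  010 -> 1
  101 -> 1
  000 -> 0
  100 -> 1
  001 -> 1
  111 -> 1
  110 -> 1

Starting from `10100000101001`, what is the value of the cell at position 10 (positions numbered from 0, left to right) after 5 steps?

1

step 1: 11110001111111
step 2: 11111011111111
step 3: 11111111111111
step 4: 11111111111111  (fixed point — unchanged through step 5)
position 10 holds 1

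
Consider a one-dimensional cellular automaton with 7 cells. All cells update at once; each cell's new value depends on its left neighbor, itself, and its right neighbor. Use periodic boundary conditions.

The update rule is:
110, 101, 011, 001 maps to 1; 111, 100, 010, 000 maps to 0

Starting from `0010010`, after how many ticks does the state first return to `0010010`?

7

0100100
1001000
0010001
0100010
1000100
0001001
0010010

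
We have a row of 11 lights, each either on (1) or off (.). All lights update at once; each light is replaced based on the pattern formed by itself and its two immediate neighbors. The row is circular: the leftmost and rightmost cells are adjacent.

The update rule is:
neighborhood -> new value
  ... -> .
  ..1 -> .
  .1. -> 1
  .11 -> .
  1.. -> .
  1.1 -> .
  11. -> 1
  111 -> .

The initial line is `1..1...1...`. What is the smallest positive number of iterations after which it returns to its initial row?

iteration 1: 1..1...1...

1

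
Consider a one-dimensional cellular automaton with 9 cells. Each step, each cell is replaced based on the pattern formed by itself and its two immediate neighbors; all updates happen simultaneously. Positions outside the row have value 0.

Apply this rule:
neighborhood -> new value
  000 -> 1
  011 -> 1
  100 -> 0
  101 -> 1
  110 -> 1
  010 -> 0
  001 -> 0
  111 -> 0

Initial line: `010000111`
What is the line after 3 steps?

111101100

step 1: 000110101
step 2: 110111010
step 3: 111101100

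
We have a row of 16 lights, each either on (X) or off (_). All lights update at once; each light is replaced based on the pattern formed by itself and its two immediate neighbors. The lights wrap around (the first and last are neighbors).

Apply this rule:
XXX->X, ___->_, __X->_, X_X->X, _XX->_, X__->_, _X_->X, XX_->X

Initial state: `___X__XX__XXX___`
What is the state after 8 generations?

generation 1: ___X___X___XX___
generation 2: ___X___X____X___
generation 3: ___X___X____X___  (fixed point — unchanged through generation 8)

___X___X____X___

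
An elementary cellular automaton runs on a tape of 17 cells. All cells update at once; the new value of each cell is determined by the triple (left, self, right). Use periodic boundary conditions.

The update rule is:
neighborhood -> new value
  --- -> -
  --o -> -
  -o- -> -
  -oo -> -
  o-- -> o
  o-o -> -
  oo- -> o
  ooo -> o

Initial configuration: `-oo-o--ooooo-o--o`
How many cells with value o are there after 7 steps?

7

--o--o--oooo--o--
---o--o--oooo--o-
----o--o--oooo--o
o----o--o--oooo--
-o----o--o--oooo-
--o----o--o--oooo
o--o----o--o--ooo
count of o: 7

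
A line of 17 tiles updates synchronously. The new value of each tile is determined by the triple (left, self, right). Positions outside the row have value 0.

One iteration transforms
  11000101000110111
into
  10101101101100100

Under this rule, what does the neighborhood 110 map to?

At position 1 the neighborhood is 110; the next row has 0 there.

0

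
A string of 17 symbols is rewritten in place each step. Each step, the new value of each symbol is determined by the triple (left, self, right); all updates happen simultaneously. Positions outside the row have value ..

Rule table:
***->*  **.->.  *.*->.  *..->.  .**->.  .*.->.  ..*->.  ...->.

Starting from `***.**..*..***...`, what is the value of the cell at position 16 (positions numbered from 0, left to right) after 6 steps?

step 1: .*..........*....
step 2: .................
step 3: .................  (fixed point — unchanged through step 6)
position 16 holds .

.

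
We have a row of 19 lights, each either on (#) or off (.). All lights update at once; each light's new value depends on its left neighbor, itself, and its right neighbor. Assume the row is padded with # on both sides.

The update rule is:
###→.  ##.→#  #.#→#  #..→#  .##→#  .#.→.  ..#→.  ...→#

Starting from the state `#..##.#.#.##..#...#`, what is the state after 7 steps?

##.####.####..#####

step 1: ##.###.#.####..##.#
step 2: .###.##.##..##.####
step 3: ##.########.####...
step 4: .###......###..###.
step 5: ##.######.#.##.#.##
step 6: .###....##.####.##.
step 7: ##.####.####..#####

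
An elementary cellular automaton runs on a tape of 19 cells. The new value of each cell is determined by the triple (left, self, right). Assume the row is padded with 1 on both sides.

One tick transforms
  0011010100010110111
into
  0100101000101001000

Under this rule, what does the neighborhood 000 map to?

0

At position 9 the neighborhood is 000; the next row has 0 there.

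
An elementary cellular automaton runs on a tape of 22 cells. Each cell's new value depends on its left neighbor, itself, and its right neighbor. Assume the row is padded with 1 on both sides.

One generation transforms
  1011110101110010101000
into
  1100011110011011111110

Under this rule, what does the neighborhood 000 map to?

1

At position 20 the neighborhood is 000; the next row has 1 there.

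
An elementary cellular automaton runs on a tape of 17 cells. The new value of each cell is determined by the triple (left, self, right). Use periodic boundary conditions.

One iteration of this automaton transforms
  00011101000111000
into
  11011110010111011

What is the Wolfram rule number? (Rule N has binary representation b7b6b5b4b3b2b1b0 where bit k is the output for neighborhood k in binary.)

233

position 4: 111 → 1  (bit 7 = 1)
position 5: 110 → 1  (bit 6 = 1)
position 6: 101 → 1  (bit 5 = 1)
position 8: 100 → 0  (bit 4 = 0)
position 3: 011 → 1  (bit 3 = 1)
position 7: 010 → 0  (bit 2 = 0)
position 2: 001 → 0  (bit 1 = 0)
position 0: 000 → 1  (bit 0 = 1)
bits b7..b0 = 11101001 = 233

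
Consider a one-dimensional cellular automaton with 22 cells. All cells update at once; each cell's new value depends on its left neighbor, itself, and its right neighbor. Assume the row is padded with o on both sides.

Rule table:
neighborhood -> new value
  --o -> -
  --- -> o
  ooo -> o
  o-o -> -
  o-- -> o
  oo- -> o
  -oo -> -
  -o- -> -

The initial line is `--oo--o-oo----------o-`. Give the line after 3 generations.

o--oo----oooooooooo---
oo--oooo--ooooooooooo-
ooo--oooo--oooooooooo-

ooo--oooo--oooooooooo-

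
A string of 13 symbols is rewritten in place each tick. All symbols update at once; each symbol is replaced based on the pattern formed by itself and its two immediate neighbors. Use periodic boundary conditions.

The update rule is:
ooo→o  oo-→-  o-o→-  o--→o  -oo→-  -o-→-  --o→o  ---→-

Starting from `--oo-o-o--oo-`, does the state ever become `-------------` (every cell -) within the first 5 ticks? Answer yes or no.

tick 1: -o------oo--o
tick 2: --o----o--oo-
tick 3: -o-o--o-oo--o
tick 4: ----oo----oo-
tick 5: ---o--o--o--o
tick 5 is ---o--o--o--o, still not uniform -

no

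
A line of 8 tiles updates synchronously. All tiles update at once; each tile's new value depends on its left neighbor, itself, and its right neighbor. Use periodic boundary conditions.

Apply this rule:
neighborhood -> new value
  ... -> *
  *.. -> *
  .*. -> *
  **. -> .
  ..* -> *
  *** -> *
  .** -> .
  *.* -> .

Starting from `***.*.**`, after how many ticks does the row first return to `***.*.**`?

4

**..*..*
*.*****.
*..***..
***.*.**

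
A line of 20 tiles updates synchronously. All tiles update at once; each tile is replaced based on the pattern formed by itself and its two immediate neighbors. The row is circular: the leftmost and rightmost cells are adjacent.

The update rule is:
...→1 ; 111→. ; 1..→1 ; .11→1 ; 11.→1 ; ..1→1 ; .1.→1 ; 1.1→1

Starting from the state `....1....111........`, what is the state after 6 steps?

.........111........

step 1: 1111111111.111111111
step 2: .........111........
step 3: 1111111111.111111111  (repeats step 1; period 2)
step 6: .........111........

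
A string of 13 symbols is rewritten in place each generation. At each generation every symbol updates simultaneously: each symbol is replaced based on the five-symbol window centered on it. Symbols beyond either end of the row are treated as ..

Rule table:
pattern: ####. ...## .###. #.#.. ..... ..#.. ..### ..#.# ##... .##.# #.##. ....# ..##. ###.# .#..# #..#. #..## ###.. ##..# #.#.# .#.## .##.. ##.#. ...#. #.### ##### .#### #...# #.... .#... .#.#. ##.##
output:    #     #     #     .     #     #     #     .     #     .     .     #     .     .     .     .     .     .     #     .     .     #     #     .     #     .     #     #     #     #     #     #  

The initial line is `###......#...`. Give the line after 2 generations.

##.#####.####
..###.#.####.

..###.#.####.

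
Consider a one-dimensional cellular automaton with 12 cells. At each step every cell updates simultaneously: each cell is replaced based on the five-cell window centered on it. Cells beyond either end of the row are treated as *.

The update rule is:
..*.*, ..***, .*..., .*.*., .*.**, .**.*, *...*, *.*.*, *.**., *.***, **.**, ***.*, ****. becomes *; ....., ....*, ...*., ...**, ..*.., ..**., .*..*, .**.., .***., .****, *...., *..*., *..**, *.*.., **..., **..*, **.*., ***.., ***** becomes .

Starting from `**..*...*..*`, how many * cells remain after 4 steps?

1

step 1: *....**....*
step 2: ...........*
step 3: ...........*  (fixed point — unchanged through step 4)
count of *: 1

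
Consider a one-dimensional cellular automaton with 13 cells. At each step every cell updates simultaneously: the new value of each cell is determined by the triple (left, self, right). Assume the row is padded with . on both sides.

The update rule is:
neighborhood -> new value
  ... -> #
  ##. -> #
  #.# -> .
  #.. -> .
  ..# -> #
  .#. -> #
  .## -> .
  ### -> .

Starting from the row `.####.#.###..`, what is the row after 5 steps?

step 1: #...#.#...#.#
step 2: #.###.#.###.#
step 3: #...#.#...#.#  (repeats step 1; period 2)
step 5: #...#.#...#.#

#...#.#...#.#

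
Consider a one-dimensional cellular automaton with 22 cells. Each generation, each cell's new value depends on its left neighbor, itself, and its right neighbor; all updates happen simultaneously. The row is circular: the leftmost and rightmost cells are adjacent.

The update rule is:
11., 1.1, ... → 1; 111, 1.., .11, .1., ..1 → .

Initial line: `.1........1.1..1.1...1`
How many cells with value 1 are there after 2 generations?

3

generation 1: 1..111111..1....1..1..
generation 2: ........1....11.......
count of 1: 3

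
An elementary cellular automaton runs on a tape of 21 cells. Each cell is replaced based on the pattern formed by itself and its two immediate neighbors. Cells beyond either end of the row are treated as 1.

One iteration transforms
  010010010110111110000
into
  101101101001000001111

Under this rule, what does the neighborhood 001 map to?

1

At position 3 the neighborhood is 001; the next row has 1 there.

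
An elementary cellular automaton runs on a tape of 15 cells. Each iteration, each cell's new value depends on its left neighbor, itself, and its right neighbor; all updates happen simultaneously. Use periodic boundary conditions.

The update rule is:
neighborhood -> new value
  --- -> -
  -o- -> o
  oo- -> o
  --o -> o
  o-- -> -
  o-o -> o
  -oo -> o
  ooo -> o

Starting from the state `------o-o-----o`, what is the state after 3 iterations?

iteration 1: -----oooo----oo
iteration 2: ----ooooo---ooo
iteration 3: ---oooooo--oooo

---oooooo--oooo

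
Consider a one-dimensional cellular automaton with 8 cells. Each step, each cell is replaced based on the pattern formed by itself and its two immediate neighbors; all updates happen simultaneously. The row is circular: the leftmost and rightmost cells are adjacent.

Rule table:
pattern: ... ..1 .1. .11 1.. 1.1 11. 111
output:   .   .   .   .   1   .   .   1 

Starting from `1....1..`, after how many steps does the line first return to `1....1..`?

8

.1....1.
..1....1
1..1....
.1..1...
..1..1..
...1..1.
....1..1
1....1..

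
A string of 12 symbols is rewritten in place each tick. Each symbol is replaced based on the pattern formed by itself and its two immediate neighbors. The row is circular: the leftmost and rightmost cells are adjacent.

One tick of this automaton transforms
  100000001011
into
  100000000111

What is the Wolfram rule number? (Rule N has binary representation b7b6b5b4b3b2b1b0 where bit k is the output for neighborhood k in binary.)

232

position 11: 111 → 1  (bit 7 = 1)
position 0: 110 → 1  (bit 6 = 1)
position 9: 101 → 1  (bit 5 = 1)
position 1: 100 → 0  (bit 4 = 0)
position 10: 011 → 1  (bit 3 = 1)
position 8: 010 → 0  (bit 2 = 0)
position 7: 001 → 0  (bit 1 = 0)
position 2: 000 → 0  (bit 0 = 0)
bits b7..b0 = 11101000 = 232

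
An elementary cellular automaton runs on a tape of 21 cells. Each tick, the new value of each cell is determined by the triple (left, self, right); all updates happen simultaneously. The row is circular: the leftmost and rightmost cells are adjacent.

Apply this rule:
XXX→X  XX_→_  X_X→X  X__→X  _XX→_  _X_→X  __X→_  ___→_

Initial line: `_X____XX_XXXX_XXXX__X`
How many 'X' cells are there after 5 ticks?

11

XXX_____X_XX_X_XX_X_X
XX_X____XX__XXX__XXX_
__XXX_____X__X_X__X_X
X__X_X____XX_XXXX_XXX
_X_XXXX_____X_XX_X_XX
count of X: 11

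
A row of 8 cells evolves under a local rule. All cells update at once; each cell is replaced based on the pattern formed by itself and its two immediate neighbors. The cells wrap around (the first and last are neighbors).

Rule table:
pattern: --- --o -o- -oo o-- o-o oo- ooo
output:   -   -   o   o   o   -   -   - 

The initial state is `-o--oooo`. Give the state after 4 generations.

-o--o-oo

-oo-o---
-o--oo--
-oo-o-o-
-o--o-oo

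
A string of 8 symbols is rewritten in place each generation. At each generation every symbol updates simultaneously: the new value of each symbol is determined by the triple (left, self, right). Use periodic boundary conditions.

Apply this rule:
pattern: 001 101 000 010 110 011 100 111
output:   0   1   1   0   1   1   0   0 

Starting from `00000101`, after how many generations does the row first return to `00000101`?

01110010
01010000
00100111
00000101

4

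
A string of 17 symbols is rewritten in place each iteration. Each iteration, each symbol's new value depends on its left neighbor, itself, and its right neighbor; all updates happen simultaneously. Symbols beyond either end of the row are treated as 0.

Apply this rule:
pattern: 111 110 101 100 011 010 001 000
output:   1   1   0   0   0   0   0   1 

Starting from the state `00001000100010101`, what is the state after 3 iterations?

00100010001001111

11100010001000000
01101000100011111
00100010001001111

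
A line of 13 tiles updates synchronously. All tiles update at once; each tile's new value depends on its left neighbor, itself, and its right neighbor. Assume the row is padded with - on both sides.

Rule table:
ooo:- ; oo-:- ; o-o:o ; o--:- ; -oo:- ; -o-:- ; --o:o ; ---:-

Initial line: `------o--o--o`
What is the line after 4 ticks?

--o--o--o----

tick 1: -----o--o--o-
tick 2: ----o--o--o--
tick 3: ---o--o--o---
tick 4: --o--o--o----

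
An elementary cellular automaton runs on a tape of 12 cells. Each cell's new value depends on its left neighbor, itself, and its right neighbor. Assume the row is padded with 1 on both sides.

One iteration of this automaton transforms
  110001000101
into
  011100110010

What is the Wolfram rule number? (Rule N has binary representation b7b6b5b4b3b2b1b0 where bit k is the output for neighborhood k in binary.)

position 0: 111 → 0  (bit 7 = 0)
position 1: 110 → 1  (bit 6 = 1)
position 10: 101 → 1  (bit 5 = 1)
position 2: 100 → 1  (bit 4 = 1)
position 11: 011 → 0  (bit 3 = 0)
position 5: 010 → 0  (bit 2 = 0)
position 4: 001 → 0  (bit 1 = 0)
position 3: 000 → 1  (bit 0 = 1)
bits b7..b0 = 01110001 = 113

113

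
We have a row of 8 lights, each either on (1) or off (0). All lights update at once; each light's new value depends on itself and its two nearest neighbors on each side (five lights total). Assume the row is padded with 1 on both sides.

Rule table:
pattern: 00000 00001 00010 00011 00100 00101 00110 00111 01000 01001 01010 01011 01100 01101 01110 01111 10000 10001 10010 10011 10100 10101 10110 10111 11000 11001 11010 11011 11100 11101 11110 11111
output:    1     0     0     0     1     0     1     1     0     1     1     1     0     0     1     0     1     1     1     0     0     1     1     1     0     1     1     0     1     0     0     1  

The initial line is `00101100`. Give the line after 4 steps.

11011010
00010111
01001101
10101001

10101001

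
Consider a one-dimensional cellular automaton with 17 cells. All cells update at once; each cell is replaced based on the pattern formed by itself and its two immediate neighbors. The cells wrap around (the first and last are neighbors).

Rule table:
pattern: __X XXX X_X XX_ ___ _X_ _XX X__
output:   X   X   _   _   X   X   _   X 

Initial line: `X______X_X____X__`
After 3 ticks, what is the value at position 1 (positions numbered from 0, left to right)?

X

XXXXXXXX_XXXXXXXX
XXXXXXX___XXXXXXX
XXXXXX_XXX_XXXXXX
position 1 holds X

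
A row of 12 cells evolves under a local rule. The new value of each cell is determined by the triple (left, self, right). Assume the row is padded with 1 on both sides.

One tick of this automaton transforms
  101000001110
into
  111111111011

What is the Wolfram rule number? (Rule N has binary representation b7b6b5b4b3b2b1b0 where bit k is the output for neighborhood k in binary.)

127

position 9: 111 → 0  (bit 7 = 0)
position 0: 110 → 1  (bit 6 = 1)
position 1: 101 → 1  (bit 5 = 1)
position 3: 100 → 1  (bit 4 = 1)
position 8: 011 → 1  (bit 3 = 1)
position 2: 010 → 1  (bit 2 = 1)
position 7: 001 → 1  (bit 1 = 1)
position 4: 000 → 1  (bit 0 = 1)
bits b7..b0 = 01111111 = 127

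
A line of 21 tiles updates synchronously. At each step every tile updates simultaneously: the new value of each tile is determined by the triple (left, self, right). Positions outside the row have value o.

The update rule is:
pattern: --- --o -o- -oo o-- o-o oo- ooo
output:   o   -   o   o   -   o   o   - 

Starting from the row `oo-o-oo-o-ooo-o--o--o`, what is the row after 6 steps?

-oooooooooo-ooo--o--o
oo--------ooo-o--o--o
-o-oooooo-o-ooo--o--o
oooo----ooooo-o--o--o
---o-oo-o---ooo--o--o
-o-oooooo-o-o-o--o--o

-o-oooooo-o-o-o--o--o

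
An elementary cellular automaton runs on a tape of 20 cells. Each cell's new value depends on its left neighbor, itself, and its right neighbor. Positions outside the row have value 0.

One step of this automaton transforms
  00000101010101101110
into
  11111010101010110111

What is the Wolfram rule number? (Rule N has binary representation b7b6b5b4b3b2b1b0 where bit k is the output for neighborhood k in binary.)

position 17: 111 → 1  (bit 7 = 1)
position 14: 110 → 1  (bit 6 = 1)
position 6: 101 → 1  (bit 5 = 1)
position 19: 100 → 1  (bit 4 = 1)
position 13: 011 → 0  (bit 3 = 0)
position 5: 010 → 0  (bit 2 = 0)
position 4: 001 → 1  (bit 1 = 1)
position 0: 000 → 1  (bit 0 = 1)
bits b7..b0 = 11110011 = 243

243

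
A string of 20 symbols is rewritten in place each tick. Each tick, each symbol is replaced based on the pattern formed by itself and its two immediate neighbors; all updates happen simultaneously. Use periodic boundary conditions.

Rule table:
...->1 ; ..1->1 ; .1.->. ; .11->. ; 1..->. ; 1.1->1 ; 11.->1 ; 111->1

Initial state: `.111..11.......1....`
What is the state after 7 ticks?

.1.1111.11.1.1.11111

1.11.1.1.111111..111
11.11.1.1.11111.1.11
111.11.1.1.11111.1.1
1111.11.1.1.11111.1.
.1111.11.1.1.11111.1
1.1111.11.1.1.11111.
.1.1111.11.1.1.11111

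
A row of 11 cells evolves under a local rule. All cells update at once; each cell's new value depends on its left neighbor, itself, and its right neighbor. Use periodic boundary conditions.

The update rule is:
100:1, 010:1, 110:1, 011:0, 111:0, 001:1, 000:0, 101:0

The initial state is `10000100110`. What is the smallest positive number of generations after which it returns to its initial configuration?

17

generation 1: 11001111010
generation 2: 01110001010
generation 3: 10011011011
generation 4: 11101001000
generation 5: 00101111101
generation 6: 11100000101
generation 7: 00110001100
generation 8: 01011010110
generation 9: 11001010011
generation 10: 01111011100
generation 11: 10001000110
generation 12: 11011101010
generation 13: 01000101010
generation 14: 11101101011
generation 15: 00100101000
generation 16: 01111101100
generation 17: 10000100110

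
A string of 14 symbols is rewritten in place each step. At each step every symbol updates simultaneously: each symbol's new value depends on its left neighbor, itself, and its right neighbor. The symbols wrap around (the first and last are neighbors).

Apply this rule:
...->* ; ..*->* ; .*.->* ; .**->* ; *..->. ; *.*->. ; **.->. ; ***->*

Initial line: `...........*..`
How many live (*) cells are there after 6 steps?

step 1: ************.*
step 2: ***********..*
step 3: **********..**
step 4: *********..***
step 5: ********..****
step 6: *******..*****
count of *: 12

12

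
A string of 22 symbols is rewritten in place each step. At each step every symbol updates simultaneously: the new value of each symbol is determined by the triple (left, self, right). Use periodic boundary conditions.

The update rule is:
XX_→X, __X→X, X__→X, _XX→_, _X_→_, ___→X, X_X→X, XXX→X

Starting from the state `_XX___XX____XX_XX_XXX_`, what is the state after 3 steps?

XXX_XXXX_XXXXX_XX_XX_X

X_XXXX_XXXXX_XX_XX_XXX
XX_XXXX_XXXXX_XX_XX_XX
XXX_XXXX_XXXXX_XX_XX_X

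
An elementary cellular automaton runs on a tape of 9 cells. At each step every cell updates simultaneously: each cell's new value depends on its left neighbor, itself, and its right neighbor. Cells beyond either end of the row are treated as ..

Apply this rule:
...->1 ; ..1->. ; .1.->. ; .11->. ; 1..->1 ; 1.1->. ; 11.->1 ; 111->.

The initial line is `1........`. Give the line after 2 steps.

........1

step 1: .11111111
step 2: ........1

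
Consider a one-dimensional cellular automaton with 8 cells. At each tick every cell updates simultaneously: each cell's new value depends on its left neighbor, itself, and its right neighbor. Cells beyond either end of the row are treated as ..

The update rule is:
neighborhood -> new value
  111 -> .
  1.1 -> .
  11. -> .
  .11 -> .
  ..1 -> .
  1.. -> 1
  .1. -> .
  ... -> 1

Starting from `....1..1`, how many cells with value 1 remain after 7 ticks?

tick 1: 111..1..
tick 2: ...1..11
tick 3: 11..1...
tick 4: ..1..111
tick 5: 1..1....
tick 6: .1..1111
tick 7: ..1.....
count of 1: 1

1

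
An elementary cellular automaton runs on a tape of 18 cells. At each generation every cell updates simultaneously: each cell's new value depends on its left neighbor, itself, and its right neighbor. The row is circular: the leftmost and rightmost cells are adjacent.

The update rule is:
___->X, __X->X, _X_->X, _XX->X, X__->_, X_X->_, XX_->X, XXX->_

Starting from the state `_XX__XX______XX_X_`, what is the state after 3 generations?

XXX_XXX_XXXXXXX_X_
X_X_X_X_X_____X_X_
X_X_X_X_X_XXXXX_X_

X_X_X_X_X_XXXXX_X_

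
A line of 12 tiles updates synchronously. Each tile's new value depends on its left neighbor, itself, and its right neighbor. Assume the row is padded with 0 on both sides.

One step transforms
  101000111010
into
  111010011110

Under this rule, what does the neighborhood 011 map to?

At position 6 the neighborhood is 011; the next row has 0 there.

0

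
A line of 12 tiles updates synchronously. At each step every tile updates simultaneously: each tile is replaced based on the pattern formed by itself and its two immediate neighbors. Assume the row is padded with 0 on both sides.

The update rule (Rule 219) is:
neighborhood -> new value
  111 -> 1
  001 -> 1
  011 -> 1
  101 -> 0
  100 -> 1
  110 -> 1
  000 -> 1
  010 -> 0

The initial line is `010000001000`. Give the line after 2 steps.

step 1: 101111110111
step 2: 001111110111

001111110111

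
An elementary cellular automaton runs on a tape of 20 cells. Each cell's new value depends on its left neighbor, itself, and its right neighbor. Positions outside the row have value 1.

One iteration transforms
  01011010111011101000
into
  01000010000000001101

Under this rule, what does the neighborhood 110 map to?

0

At position 4 the neighborhood is 110; the next row has 0 there.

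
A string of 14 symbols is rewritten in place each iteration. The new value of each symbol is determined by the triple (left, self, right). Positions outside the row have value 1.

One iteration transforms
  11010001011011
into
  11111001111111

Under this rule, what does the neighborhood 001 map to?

0

At position 6 the neighborhood is 001; the next row has 0 there.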